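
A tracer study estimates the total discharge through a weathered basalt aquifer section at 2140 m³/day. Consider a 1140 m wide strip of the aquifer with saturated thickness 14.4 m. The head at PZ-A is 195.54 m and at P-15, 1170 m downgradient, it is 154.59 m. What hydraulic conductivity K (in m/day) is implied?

3.72

Cross-sectional area A = 1140 × 14.4 = 16416 m².
Hydraulic gradient i = (195.54 − 154.59) / 1170 = 40.95 / 1170 = 0.03500.
From Q = K·A·i, K = Q / (A·i) = 2140 / (16416 × 0.03500) = 3.725 m/day.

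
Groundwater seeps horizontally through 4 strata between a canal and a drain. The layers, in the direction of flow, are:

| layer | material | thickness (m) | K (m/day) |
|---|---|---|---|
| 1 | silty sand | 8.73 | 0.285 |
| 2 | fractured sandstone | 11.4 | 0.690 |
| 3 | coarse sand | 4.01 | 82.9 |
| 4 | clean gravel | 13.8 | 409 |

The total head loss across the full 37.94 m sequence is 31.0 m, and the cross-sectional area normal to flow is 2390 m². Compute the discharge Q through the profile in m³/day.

Flow is perpendicular to layering, so the layers act in series and the equivalent K is the thickness-weighted harmonic mean.
Total thickness L = 8.73 + 11.4 + 4.01 + 13.8 = 37.94 m.
Σ(b_i/K_i) = 8.73/0.285 + 11.4/0.690 + 4.01/82.9 + 13.8/409 = 47.24 d.
K_eq = L / Σ(b_i/K_i) = 37.94 / 47.24 = 0.8032 m/day.
Q = K_eq · A · (Δh/L) = 0.8032 × 2390 × (31.0/37.94) = 1569 m³/day.

1570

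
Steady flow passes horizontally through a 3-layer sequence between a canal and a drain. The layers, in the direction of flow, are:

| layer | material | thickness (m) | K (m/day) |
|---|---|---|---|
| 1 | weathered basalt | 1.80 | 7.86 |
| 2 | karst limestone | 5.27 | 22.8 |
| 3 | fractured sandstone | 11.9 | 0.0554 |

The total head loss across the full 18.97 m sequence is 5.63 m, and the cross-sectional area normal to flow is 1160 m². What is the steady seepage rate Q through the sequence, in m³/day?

Flow is perpendicular to layering, so the layers act in series and the equivalent K is the thickness-weighted harmonic mean.
Total thickness L = 1.80 + 5.27 + 11.9 = 18.97 m.
Σ(b_i/K_i) = 1.80/7.86 + 5.27/22.8 + 11.9/0.0554 = 215.3 d.
K_eq = L / Σ(b_i/K_i) = 18.97 / 215.3 = 0.08813 m/day.
Q = K_eq · A · (Δh/L) = 0.08813 × 1160 × (5.63/18.97) = 30.34 m³/day.

30.3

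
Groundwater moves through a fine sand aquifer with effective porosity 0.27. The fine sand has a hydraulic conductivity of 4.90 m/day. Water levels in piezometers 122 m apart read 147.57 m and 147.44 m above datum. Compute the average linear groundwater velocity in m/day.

0.0193

Hydraulic gradient i = (147.57 − 147.44) / 122 = 0.13 / 122 = 0.001066.
Darcy flux q = K · i = 4.900 × 0.001066 = 0.005221 m/day.
Seepage velocity v = q / n_e = 0.005221 / 0.27 = 0.01934 m/day.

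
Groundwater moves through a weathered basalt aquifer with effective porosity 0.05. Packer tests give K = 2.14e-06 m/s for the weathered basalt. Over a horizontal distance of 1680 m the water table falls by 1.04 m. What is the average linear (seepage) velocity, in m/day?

Convert K: 2.14e-06 m/s × 86400 = 0.1849 m/day.
Hydraulic gradient i = Δh / L = 1.04 / 1680 = 0.0006190.
Darcy flux q = K · i = 0.1849 × 0.0006190 = 0.0001145 m/day.
Seepage velocity v = q / n_e = 0.0001145 / 0.05 = 0.002289 m/day.

0.00229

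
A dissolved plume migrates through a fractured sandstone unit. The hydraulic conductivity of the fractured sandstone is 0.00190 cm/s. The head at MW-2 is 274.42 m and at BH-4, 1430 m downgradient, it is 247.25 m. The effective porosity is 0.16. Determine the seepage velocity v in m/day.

0.195

Convert K: 0.00190 cm/s × 864 = 1.642 m/day.
Hydraulic gradient i = (274.42 − 247.25) / 1430 = 27.17 / 1430 = 0.01900.
Darcy flux q = K · i = 1.642 × 0.01900 = 0.03119 m/day.
Seepage velocity v = q / n_e = 0.03119 / 0.16 = 0.1949 m/day.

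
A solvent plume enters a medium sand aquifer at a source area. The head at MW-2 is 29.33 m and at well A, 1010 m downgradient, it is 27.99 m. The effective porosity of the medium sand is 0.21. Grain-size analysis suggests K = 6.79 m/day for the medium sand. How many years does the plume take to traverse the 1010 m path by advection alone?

64.5

Hydraulic gradient i = (29.33 − 27.99) / 1010 = 1.34 / 1010 = 0.001327.
Darcy flux q = K · i = 6.790 × 0.001327 = 0.009009 m/day.
Seepage velocity v = q / n_e = 0.009009 / 0.21 = 0.04290 m/day.
Travel time t = L / v = 1010 / 0.04290 = 23544 days = 64.46 years.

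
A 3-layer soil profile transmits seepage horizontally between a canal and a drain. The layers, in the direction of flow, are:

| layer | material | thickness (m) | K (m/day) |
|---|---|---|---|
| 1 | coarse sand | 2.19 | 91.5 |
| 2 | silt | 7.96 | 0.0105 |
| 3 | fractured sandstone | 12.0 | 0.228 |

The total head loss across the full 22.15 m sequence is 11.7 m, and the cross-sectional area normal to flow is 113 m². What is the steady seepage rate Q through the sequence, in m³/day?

1.63

Flow is perpendicular to layering, so the layers act in series and the equivalent K is the thickness-weighted harmonic mean.
Total thickness L = 2.19 + 7.96 + 12.0 = 22.15 m.
Σ(b_i/K_i) = 2.19/91.5 + 7.96/0.0105 + 12.0/0.228 = 810.8 d.
K_eq = L / Σ(b_i/K_i) = 22.15 / 810.8 = 0.02732 m/day.
Q = K_eq · A · (Δh/L) = 0.02732 × 113 × (11.7/22.15) = 1.631 m³/day.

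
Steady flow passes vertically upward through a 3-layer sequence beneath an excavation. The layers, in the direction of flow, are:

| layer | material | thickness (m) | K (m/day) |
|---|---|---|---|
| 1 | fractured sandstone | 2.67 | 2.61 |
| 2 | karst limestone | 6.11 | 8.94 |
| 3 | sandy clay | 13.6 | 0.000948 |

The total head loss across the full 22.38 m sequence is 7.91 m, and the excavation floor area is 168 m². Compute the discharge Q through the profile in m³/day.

Flow is perpendicular to layering, so the layers act in series and the equivalent K is the thickness-weighted harmonic mean.
Total thickness L = 2.67 + 6.11 + 13.6 = 22.38 m.
Σ(b_i/K_i) = 2.67/2.61 + 6.11/8.94 + 13.6/0.000948 = 14348 d.
K_eq = L / Σ(b_i/K_i) = 22.38 / 14348 = 0.001560 m/day.
Q = K_eq · A · (Δh/L) = 0.001560 × 168 × (7.91/22.38) = 0.09262 m³/day.

0.0926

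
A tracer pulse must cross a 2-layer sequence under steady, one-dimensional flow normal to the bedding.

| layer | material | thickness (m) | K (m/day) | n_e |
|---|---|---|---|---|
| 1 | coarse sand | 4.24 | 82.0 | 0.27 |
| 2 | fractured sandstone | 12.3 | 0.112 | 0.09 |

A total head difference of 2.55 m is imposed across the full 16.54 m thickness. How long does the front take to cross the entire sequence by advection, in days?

97.0

With flow normal to the layers, continuity requires the same specific discharge q through every layer.
Σ(b_i/K_i) = 4.24/82.0 + 12.3/0.112 = 109.9 d.
q = Δh / Σ(b_i/K_i) = 2.55 / 109.9 = 0.02321 m/day.
In each layer the seepage velocity is v_i = q/n_i, so the layer transit time is t_i = b_i·n_i / q:
  layer 1 (coarse sand): t_1 = 4.24 × 0.27 / 0.02321 = 49.33 d
  layer 2 (fractured sandstone): t_2 = 12.3 × 0.09 / 0.02321 = 47.70 d
Total t = Σ t_i = 97.02 days.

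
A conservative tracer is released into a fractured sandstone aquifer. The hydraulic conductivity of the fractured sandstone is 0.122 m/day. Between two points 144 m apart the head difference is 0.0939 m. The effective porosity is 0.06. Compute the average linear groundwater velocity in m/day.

0.00133

Hydraulic gradient i = Δh / L = 0.0939 / 144 = 0.0006521.
Darcy flux q = K · i = 0.1220 × 0.0006521 = 7.955e-05 m/day.
Seepage velocity v = q / n_e = 7.955e-05 / 0.06 = 0.001326 m/day.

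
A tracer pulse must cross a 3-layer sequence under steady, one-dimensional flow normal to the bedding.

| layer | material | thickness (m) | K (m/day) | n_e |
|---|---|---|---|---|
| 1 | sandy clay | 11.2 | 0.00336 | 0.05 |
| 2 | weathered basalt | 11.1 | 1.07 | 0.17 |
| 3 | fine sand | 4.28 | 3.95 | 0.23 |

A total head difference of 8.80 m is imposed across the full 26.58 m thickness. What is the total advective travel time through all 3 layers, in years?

3.57

With flow normal to the layers, continuity requires the same specific discharge q through every layer.
Σ(b_i/K_i) = 11.2/0.00336 + 11.1/1.07 + 4.28/3.95 = 3345 d.
q = Δh / Σ(b_i/K_i) = 8.80 / 3345 = 0.002631 m/day.
In each layer the seepage velocity is v_i = q/n_i, so the layer transit time is t_i = b_i·n_i / q:
  layer 1 (sandy clay): t_1 = 11.2 × 0.05 / 0.002631 = 212.9 d
  layer 2 (weathered basalt): t_2 = 11.1 × 0.17 / 0.002631 = 717.2 d
  layer 3 (fine sand): t_3 = 4.28 × 0.23 / 0.002631 = 374.2 d
Total t = Σ t_i = 1304 days = 3.571 years.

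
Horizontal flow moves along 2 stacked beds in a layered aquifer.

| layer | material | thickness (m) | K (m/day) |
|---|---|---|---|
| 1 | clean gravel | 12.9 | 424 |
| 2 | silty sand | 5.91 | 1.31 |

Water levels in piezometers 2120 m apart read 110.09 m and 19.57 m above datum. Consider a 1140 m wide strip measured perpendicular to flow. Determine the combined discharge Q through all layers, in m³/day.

Flow is parallel to layering, so each bed carries its own Darcy discharge and the transmissivities add.
Σ(K_i·b_i) = 424×12.9 + 1.31×5.91 = 5477 m²/day.
Hydraulic gradient i = (110.09 − 19.57) / 2120 = 90.52 / 2120 = 0.04270.
Q = Σ(K_i·b_i) · W · i = 5477 × 1140 × 0.04270 = 2.666e+05 m³/day.

267000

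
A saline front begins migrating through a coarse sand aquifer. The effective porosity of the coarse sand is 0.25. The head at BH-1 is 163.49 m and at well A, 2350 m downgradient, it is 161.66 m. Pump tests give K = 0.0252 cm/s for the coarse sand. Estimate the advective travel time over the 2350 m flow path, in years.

94.9

Convert K: 0.0252 cm/s × 864 = 21.77 m/day.
Hydraulic gradient i = (163.49 − 161.66) / 2350 = 1.83 / 2350 = 0.0007787.
Darcy flux q = K · i = 21.77 × 0.0007787 = 0.01695 m/day.
Seepage velocity v = q / n_e = 0.01695 / 0.25 = 0.06782 m/day.
Travel time t = L / v = 2350 / 0.06782 = 34651 days = 94.87 years.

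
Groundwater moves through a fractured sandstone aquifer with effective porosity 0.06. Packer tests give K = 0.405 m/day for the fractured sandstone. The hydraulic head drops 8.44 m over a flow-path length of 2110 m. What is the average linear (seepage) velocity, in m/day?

Hydraulic gradient i = Δh / L = 8.44 / 2110 = 0.004000.
Darcy flux q = K · i = 0.4050 × 0.004000 = 0.001620 m/day.
Seepage velocity v = q / n_e = 0.001620 / 0.06 = 0.02700 m/day.

0.0270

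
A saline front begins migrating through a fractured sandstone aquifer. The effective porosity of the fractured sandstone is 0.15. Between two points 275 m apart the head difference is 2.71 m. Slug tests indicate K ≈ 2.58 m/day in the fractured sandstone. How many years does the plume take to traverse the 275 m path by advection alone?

4.44

Hydraulic gradient i = Δh / L = 2.71 / 275 = 0.009855.
Darcy flux q = K · i = 2.580 × 0.009855 = 0.02542 m/day.
Seepage velocity v = q / n_e = 0.02542 / 0.15 = 0.1695 m/day.
Travel time t = L / v = 275 / 0.1695 = 1622 days = 4.442 years.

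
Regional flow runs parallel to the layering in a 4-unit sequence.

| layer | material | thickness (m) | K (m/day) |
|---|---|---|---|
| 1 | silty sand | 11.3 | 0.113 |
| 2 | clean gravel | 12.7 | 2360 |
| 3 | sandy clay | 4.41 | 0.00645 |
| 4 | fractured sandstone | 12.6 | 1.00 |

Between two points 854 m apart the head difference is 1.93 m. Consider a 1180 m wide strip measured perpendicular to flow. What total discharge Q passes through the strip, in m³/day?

Flow is parallel to layering, so each bed carries its own Darcy discharge and the transmissivities add.
Σ(K_i·b_i) = 0.113×11.3 + 2360×12.7 + 0.00645×4.41 + 1.00×12.6 = 29986 m²/day.
Hydraulic gradient i = Δh / L = 1.93 / 854 = 0.002260.
Q = Σ(K_i·b_i) · W · i = 29986 × 1180 × 0.002260 = 79965 m³/day.

80000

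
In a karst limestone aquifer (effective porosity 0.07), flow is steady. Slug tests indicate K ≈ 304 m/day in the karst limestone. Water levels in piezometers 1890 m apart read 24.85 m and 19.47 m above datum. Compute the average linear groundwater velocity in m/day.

Hydraulic gradient i = (24.85 − 19.47) / 1890 = 5.38 / 1890 = 0.002847.
Darcy flux q = K · i = 304.0 × 0.002847 = 0.8654 m/day.
Seepage velocity v = q / n_e = 0.8654 / 0.07 = 12.36 m/day.

12.4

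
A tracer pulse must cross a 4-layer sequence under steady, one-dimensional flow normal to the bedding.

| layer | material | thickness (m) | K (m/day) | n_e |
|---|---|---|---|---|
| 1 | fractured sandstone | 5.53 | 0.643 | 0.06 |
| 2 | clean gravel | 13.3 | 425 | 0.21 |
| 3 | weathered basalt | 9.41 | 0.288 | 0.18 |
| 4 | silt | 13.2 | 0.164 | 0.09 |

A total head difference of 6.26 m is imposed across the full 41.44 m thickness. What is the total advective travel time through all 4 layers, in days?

With flow normal to the layers, continuity requires the same specific discharge q through every layer.
Σ(b_i/K_i) = 5.53/0.643 + 13.3/425 + 9.41/0.288 + 13.2/0.164 = 121.8 d.
q = Δh / Σ(b_i/K_i) = 6.26 / 121.8 = 0.05140 m/day.
In each layer the seepage velocity is v_i = q/n_i, so the layer transit time is t_i = b_i·n_i / q:
  layer 1 (fractured sandstone): t_1 = 5.53 × 0.06 / 0.05140 = 6.455 d
  layer 2 (clean gravel): t_2 = 13.3 × 0.21 / 0.05140 = 54.34 d
  layer 3 (weathered basalt): t_3 = 9.41 × 0.18 / 0.05140 = 32.95 d
  layer 4 (silt): t_4 = 13.2 × 0.09 / 0.05140 = 23.11 d
Total t = Σ t_i = 116.9 days.

117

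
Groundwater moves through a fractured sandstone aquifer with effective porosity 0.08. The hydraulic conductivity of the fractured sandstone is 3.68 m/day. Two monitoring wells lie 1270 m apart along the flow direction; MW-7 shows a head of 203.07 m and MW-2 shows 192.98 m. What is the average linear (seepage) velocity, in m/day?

Hydraulic gradient i = (203.07 − 192.98) / 1270 = 10.09 / 1270 = 0.007945.
Darcy flux q = K · i = 3.680 × 0.007945 = 0.02924 m/day.
Seepage velocity v = q / n_e = 0.02924 / 0.08 = 0.3655 m/day.

0.365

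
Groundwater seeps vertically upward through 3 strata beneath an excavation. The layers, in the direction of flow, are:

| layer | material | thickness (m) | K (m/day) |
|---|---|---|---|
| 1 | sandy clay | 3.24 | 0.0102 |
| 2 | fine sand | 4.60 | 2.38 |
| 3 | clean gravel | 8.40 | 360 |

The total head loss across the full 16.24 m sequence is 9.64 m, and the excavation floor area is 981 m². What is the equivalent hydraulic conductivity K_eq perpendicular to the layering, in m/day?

Flow is perpendicular to layering, so the layers act in series and the equivalent K is the thickness-weighted harmonic mean.
Total thickness L = 3.24 + 4.60 + 8.40 = 16.24 m.
Σ(b_i/K_i) = 3.24/0.0102 + 4.60/2.38 + 8.40/360 = 319.6 d.
K_eq = L / Σ(b_i/K_i) = 16.24 / 319.6 = 0.05081 m/day.

0.0508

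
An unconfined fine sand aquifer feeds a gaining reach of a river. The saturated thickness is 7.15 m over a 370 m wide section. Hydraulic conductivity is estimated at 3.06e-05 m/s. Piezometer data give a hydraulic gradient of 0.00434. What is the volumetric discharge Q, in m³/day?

Convert K: 3.06e-05 m/s × 86400 = 2.644 m/day.
Cross-sectional area A = 370 × 7.15 = 2646 m².
Hydraulic gradient i = 0.00434.
Darcy's law: Q = K · A · i = 2.644 × 2646 × 0.004340 = 30.36 m³/day.

30.4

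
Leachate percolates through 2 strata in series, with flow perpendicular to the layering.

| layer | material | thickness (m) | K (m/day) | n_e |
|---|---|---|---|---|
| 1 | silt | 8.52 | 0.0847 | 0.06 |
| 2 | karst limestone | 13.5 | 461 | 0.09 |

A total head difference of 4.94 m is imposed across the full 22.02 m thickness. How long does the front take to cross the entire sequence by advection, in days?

With flow normal to the layers, continuity requires the same specific discharge q through every layer.
Σ(b_i/K_i) = 8.52/0.0847 + 13.5/461 = 100.6 d.
q = Δh / Σ(b_i/K_i) = 4.94 / 100.6 = 0.04910 m/day.
In each layer the seepage velocity is v_i = q/n_i, so the layer transit time is t_i = b_i·n_i / q:
  layer 1 (silt): t_1 = 8.52 × 0.06 / 0.04910 = 10.41 d
  layer 2 (karst limestone): t_2 = 13.5 × 0.09 / 0.04910 = 24.75 d
Total t = Σ t_i = 35.16 days.

35.2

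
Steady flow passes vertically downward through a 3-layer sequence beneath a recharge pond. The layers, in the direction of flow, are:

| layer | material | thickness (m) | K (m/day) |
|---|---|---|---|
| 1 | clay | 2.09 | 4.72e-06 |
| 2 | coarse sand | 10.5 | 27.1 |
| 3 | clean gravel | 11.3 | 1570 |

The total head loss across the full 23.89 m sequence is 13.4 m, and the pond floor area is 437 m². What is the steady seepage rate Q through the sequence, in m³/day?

Flow is perpendicular to layering, so the layers act in series and the equivalent K is the thickness-weighted harmonic mean.
Total thickness L = 2.09 + 10.5 + 11.3 = 23.89 m.
Σ(b_i/K_i) = 2.09/4.72e-06 + 10.5/27.1 + 11.3/1570 = 4.428e+05 d.
K_eq = L / Σ(b_i/K_i) = 23.89 / 4.428e+05 = 5.395e-05 m/day.
Q = K_eq · A · (Δh/L) = 5.395e-05 × 437 × (13.4/23.89) = 0.01322 m³/day.

0.0132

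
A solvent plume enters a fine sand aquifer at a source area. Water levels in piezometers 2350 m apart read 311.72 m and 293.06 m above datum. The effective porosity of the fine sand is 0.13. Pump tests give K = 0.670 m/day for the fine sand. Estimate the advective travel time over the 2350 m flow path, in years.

Hydraulic gradient i = (311.72 − 293.06) / 2350 = 18.66 / 2350 = 0.007940.
Darcy flux q = K · i = 0.6700 × 0.007940 = 0.005320 m/day.
Seepage velocity v = q / n_e = 0.005320 / 0.13 = 0.04092 m/day.
Travel time t = L / v = 2350 / 0.04092 = 57424 days = 157.2 years.

157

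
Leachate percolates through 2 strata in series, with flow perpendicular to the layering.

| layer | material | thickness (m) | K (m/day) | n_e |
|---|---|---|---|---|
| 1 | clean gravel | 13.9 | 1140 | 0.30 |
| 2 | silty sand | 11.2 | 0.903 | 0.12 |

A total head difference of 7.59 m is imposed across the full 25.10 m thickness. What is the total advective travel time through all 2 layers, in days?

With flow normal to the layers, continuity requires the same specific discharge q through every layer.
Σ(b_i/K_i) = 13.9/1140 + 11.2/0.903 = 12.42 d.
q = Δh / Σ(b_i/K_i) = 7.59 / 12.42 = 0.6113 m/day.
In each layer the seepage velocity is v_i = q/n_i, so the layer transit time is t_i = b_i·n_i / q:
  layer 1 (clean gravel): t_1 = 13.9 × 0.30 / 0.6113 = 6.821 d
  layer 2 (silty sand): t_2 = 11.2 × 0.12 / 0.6113 = 2.198 d
Total t = Σ t_i = 9.019 days.

9.02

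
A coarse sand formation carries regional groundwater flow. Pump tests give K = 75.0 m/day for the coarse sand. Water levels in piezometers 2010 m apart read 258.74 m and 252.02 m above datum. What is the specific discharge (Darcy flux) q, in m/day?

0.251

Hydraulic gradient i = (258.74 − 252.02) / 2010 = 6.72 / 2010 = 0.003343.
Specific discharge q = K · i = 75.00 × 0.003343 = 0.2507 m/day.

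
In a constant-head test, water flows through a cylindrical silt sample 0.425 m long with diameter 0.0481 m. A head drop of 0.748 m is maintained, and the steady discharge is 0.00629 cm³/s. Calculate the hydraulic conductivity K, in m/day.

0.170

Cross-sectional area A = π·(d/2)² = π × (0.0481/2)² = 0.001817 m².
Convert discharge: 0.00629 cm³/s = 6.290e-09 m³/s.
Darcy's law rearranged: K = Q·L / (A·Δh) = 6.290e-09 × 0.425 / (0.001817 × 0.748) = 1.967e-06 m/s = 0.1699 m/day.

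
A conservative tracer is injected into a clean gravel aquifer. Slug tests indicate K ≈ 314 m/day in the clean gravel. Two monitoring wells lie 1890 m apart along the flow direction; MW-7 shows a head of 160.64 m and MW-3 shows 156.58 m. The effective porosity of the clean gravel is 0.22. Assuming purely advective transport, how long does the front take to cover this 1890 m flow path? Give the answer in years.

1.69

Hydraulic gradient i = (160.64 − 156.58) / 1890 = 4.06 / 1890 = 0.002148.
Darcy flux q = K · i = 314.0 × 0.002148 = 0.6745 m/day.
Seepage velocity v = q / n_e = 0.6745 / 0.22 = 3.066 m/day.
Travel time t = L / v = 1890 / 3.066 = 616.4 days = 1.688 years.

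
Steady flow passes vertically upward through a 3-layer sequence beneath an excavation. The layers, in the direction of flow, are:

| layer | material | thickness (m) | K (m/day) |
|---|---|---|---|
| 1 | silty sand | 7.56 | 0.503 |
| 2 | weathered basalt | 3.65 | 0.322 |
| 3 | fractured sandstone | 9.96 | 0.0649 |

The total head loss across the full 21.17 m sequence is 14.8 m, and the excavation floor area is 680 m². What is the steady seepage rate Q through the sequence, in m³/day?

56.0

Flow is perpendicular to layering, so the layers act in series and the equivalent K is the thickness-weighted harmonic mean.
Total thickness L = 7.56 + 3.65 + 9.96 = 21.17 m.
Σ(b_i/K_i) = 7.56/0.503 + 3.65/0.322 + 9.96/0.0649 = 179.8 d.
K_eq = L / Σ(b_i/K_i) = 21.17 / 179.8 = 0.1177 m/day.
Q = K_eq · A · (Δh/L) = 0.1177 × 680 × (14.8/21.17) = 55.96 m³/day.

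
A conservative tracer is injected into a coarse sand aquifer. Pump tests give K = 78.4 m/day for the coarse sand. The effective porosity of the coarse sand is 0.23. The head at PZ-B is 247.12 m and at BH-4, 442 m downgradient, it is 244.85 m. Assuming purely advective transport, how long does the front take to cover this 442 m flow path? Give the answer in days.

252

Hydraulic gradient i = (247.12 − 244.85) / 442 = 2.27 / 442 = 0.005136.
Darcy flux q = K · i = 78.40 × 0.005136 = 0.4026 m/day.
Seepage velocity v = q / n_e = 0.4026 / 0.23 = 1.751 m/day.
Travel time t = L / v = 442 / 1.751 = 252.5 days.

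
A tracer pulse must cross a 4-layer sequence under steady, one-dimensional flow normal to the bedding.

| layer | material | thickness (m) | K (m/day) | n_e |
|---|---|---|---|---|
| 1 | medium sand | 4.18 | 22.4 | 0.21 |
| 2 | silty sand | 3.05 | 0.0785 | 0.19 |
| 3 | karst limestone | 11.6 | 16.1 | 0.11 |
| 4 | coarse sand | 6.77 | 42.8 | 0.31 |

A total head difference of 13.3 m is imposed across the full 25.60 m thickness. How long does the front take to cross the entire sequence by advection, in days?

14.5

With flow normal to the layers, continuity requires the same specific discharge q through every layer.
Σ(b_i/K_i) = 4.18/22.4 + 3.05/0.0785 + 11.6/16.1 + 6.77/42.8 = 39.92 d.
q = Δh / Σ(b_i/K_i) = 13.3 / 39.92 = 0.3332 m/day.
In each layer the seepage velocity is v_i = q/n_i, so the layer transit time is t_i = b_i·n_i / q:
  layer 1 (medium sand): t_1 = 4.18 × 0.21 / 0.3332 = 2.635 d
  layer 2 (silty sand): t_2 = 3.05 × 0.19 / 0.3332 = 1.739 d
  layer 3 (karst limestone): t_3 = 11.6 × 0.11 / 0.3332 = 3.830 d
  layer 4 (coarse sand): t_4 = 6.77 × 0.31 / 0.3332 = 6.299 d
Total t = Σ t_i = 14.50 days.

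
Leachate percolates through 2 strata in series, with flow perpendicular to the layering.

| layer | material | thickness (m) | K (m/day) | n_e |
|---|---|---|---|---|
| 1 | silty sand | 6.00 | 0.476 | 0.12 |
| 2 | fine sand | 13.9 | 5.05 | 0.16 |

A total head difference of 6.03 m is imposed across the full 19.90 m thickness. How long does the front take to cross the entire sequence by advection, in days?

7.50

With flow normal to the layers, continuity requires the same specific discharge q through every layer.
Σ(b_i/K_i) = 6.00/0.476 + 13.9/5.05 = 15.36 d.
q = Δh / Σ(b_i/K_i) = 6.03 / 15.36 = 0.3926 m/day.
In each layer the seepage velocity is v_i = q/n_i, so the layer transit time is t_i = b_i·n_i / q:
  layer 1 (silty sand): t_1 = 6.00 × 0.12 / 0.3926 = 1.834 d
  layer 2 (fine sand): t_2 = 13.9 × 0.16 / 0.3926 = 5.664 d
Total t = Σ t_i = 7.498 days.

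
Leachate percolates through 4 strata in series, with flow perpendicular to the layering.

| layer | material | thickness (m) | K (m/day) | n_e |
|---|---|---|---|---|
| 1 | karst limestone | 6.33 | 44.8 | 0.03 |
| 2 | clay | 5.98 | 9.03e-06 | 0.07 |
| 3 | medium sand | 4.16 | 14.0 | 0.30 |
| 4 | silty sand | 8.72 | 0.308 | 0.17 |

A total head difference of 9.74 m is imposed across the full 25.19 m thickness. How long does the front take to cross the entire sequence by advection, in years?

622

With flow normal to the layers, continuity requires the same specific discharge q through every layer.
Σ(b_i/K_i) = 6.33/44.8 + 5.98/9.03e-06 + 4.16/14.0 + 8.72/0.308 = 6.623e+05 d.
q = Δh / Σ(b_i/K_i) = 9.74 / 6.623e+05 = 1.471e-05 m/day.
In each layer the seepage velocity is v_i = q/n_i, so the layer transit time is t_i = b_i·n_i / q:
  layer 1 (karst limestone): t_1 = 6.33 × 0.03 / 1.471e-05 = 12912 d
  layer 2 (clay): t_2 = 5.98 × 0.07 / 1.471e-05 = 28462 d
  layer 3 (medium sand): t_3 = 4.16 × 0.30 / 1.471e-05 = 84857 d
  layer 4 (silty sand): t_4 = 8.72 × 0.17 / 1.471e-05 = 1.008e+05 d
Total t = Σ t_i = 2.270e+05 days = 621.6 years.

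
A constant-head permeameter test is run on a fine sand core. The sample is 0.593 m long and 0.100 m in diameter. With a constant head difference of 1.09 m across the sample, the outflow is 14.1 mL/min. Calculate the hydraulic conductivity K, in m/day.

Cross-sectional area A = π·(d/2)² = π × (0.100/2)² = 0.007854 m².
Convert discharge: 14.1 mL/min = 2.350e-07 m³/s.
Darcy's law rearranged: K = Q·L / (A·Δh) = 2.350e-07 × 0.593 / (0.007854 × 1.09) = 1.628e-05 m/s = 1.406 m/day.

1.41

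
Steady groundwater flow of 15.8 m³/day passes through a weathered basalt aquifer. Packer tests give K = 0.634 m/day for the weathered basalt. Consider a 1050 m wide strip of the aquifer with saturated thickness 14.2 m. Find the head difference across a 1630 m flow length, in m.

2.72

Cross-sectional area A = 1050 × 14.2 = 14910 m².
From Q = K·A·i, i = Q / (K·A) = 15.8 / (0.6340 × 14910) = 0.001671.
Head loss Δh = i · L = 0.001671 × 1630 = 2.724 m.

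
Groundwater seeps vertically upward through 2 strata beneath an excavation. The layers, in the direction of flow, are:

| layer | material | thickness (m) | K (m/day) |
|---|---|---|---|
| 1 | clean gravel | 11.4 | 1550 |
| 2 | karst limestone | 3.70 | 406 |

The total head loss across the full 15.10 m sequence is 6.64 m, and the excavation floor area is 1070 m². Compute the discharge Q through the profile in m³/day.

Flow is perpendicular to layering, so the layers act in series and the equivalent K is the thickness-weighted harmonic mean.
Total thickness L = 11.4 + 3.70 = 15.10 m.
Σ(b_i/K_i) = 11.4/1550 + 3.70/406 = 0.01647 d.
K_eq = L / Σ(b_i/K_i) = 15.10 / 0.01647 = 916.9 m/day.
Q = K_eq · A · (Δh/L) = 916.9 × 1070 × (6.64/15.10) = 4.314e+05 m³/day.

431000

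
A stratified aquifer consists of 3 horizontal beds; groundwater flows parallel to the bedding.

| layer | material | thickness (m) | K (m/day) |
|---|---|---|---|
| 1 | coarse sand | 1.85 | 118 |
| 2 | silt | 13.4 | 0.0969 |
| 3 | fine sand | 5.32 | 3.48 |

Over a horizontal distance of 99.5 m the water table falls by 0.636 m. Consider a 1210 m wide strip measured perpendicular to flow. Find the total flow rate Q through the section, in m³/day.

1840

Flow is parallel to layering, so each bed carries its own Darcy discharge and the transmissivities add.
Σ(K_i·b_i) = 118×1.85 + 0.0969×13.4 + 3.48×5.32 = 238.1 m²/day.
Hydraulic gradient i = Δh / L = 0.636 / 99.5 = 0.006392.
Q = Σ(K_i·b_i) · W · i = 238.1 × 1210 × 0.006392 = 1842 m³/day.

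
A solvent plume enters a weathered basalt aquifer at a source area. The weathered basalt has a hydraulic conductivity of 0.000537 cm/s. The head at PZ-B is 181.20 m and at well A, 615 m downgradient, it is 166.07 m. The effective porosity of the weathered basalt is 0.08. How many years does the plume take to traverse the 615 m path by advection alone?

Convert K: 0.000537 cm/s × 864 = 0.4640 m/day.
Hydraulic gradient i = (181.20 − 166.07) / 615 = 15.13 / 615 = 0.02460.
Darcy flux q = K · i = 0.4640 × 0.02460 = 0.01141 m/day.
Seepage velocity v = q / n_e = 0.01141 / 0.08 = 0.1427 m/day.
Travel time t = L / v = 615 / 0.1427 = 4310 days = 11.80 years.

11.8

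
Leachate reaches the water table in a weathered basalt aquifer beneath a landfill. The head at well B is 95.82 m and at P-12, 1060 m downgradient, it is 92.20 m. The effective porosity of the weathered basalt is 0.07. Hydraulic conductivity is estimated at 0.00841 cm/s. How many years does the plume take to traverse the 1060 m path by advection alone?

Convert K: 0.00841 cm/s × 864 = 7.266 m/day.
Hydraulic gradient i = (95.82 − 92.20) / 1060 = 3.62 / 1060 = 0.003415.
Darcy flux q = K · i = 7.266 × 0.003415 = 0.02481 m/day.
Seepage velocity v = q / n_e = 0.02481 / 0.07 = 0.3545 m/day.
Travel time t = L / v = 1060 / 0.3545 = 2990 days = 8.187 years.

8.19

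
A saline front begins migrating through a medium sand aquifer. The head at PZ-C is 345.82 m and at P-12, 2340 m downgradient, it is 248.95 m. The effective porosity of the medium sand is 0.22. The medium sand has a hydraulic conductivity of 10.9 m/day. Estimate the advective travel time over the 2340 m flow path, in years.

Hydraulic gradient i = (345.82 − 248.95) / 2340 = 96.87 / 2340 = 0.04140.
Darcy flux q = K · i = 10.90 × 0.04140 = 0.4512 m/day.
Seepage velocity v = q / n_e = 0.4512 / 0.22 = 2.051 m/day.
Travel time t = L / v = 2340 / 2.051 = 1141 days = 3.124 years.

3.12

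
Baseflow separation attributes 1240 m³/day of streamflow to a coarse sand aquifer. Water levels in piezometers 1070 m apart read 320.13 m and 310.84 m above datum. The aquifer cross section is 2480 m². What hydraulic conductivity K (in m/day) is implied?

Hydraulic gradient i = (320.13 − 310.84) / 1070 = 9.29 / 1070 = 0.008682.
From Q = K·A·i, K = Q / (A·i) = 1240 / (2480 × 0.008682) = 57.59 m/day.

57.6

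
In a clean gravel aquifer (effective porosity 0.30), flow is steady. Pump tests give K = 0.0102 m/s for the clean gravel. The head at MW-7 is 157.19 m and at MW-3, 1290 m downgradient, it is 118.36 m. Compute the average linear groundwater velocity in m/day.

88.4

Convert K: 0.0102 m/s × 86400 = 881.3 m/day.
Hydraulic gradient i = (157.19 − 118.36) / 1290 = 38.83 / 1290 = 0.03010.
Darcy flux q = K · i = 881.3 × 0.03010 = 26.53 m/day.
Seepage velocity v = q / n_e = 26.53 / 0.30 = 88.42 m/day.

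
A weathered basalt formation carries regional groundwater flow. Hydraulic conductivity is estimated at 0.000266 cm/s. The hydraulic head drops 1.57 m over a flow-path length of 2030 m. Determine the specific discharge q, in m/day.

Convert K: 0.000266 cm/s × 864 = 0.2298 m/day.
Hydraulic gradient i = Δh / L = 1.57 / 2030 = 0.0007734.
Specific discharge q = K · i = 0.2298 × 0.0007734 = 0.0001777 m/day.

0.000178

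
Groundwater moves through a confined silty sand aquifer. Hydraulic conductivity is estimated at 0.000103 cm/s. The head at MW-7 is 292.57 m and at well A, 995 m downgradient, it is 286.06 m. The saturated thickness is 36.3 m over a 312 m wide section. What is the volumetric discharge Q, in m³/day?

6.59

Convert K: 0.000103 cm/s × 864 = 0.08899 m/day.
Cross-sectional area A = 312 × 36.3 = 11326 m².
Hydraulic gradient i = (292.57 − 286.06) / 995 = 6.51 / 995 = 0.006543.
Darcy's law: Q = K · A · i = 0.08899 × 11326 × 0.006543 = 6.594 m³/day.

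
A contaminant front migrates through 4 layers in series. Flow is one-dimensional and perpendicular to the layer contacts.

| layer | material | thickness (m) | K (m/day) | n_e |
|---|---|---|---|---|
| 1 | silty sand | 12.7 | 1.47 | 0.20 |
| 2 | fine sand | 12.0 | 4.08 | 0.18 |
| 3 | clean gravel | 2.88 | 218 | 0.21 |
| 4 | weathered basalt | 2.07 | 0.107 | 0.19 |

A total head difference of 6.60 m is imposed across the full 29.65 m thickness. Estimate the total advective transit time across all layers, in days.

With flow normal to the layers, continuity requires the same specific discharge q through every layer.
Σ(b_i/K_i) = 12.7/1.47 + 12.0/4.08 + 2.88/218 + 2.07/0.107 = 30.94 d.
q = Δh / Σ(b_i/K_i) = 6.60 / 30.94 = 0.2133 m/day.
In each layer the seepage velocity is v_i = q/n_i, so the layer transit time is t_i = b_i·n_i / q:
  layer 1 (silty sand): t_1 = 12.7 × 0.20 / 0.2133 = 11.91 d
  layer 2 (fine sand): t_2 = 12.0 × 0.18 / 0.2133 = 10.13 d
  layer 3 (clean gravel): t_3 = 2.88 × 0.21 / 0.2133 = 2.835 d
  layer 4 (weathered basalt): t_4 = 2.07 × 0.19 / 0.2133 = 1.844 d
Total t = Σ t_i = 26.71 days.

26.7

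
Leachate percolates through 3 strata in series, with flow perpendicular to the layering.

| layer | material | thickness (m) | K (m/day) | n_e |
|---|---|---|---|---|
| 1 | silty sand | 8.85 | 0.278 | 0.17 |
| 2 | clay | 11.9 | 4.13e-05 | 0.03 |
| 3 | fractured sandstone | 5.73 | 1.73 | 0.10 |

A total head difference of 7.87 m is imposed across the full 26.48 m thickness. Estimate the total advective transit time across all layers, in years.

244

With flow normal to the layers, continuity requires the same specific discharge q through every layer.
Σ(b_i/K_i) = 8.85/0.278 + 11.9/4.13e-05 + 5.73/1.73 = 2.882e+05 d.
q = Δh / Σ(b_i/K_i) = 7.87 / 2.882e+05 = 2.731e-05 m/day.
In each layer the seepage velocity is v_i = q/n_i, so the layer transit time is t_i = b_i·n_i / q:
  layer 1 (silty sand): t_1 = 8.85 × 0.17 / 2.731e-05 = 55089 d
  layer 2 (clay): t_2 = 11.9 × 0.03 / 2.731e-05 = 13072 d
  layer 3 (fractured sandstone): t_3 = 5.73 × 0.10 / 2.731e-05 = 20981 d
Total t = Σ t_i = 89143 days = 244.1 years.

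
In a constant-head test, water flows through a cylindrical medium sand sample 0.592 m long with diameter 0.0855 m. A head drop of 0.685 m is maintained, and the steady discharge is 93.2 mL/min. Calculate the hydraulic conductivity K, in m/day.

20.2

Cross-sectional area A = π·(d/2)² = π × (0.0855/2)² = 0.005741 m².
Convert discharge: 93.2 mL/min = 1.553e-06 m³/s.
Darcy's law rearranged: K = Q·L / (A·Δh) = 1.553e-06 × 0.592 / (0.005741 × 0.685) = 0.0002338 m/s = 20.20 m/day.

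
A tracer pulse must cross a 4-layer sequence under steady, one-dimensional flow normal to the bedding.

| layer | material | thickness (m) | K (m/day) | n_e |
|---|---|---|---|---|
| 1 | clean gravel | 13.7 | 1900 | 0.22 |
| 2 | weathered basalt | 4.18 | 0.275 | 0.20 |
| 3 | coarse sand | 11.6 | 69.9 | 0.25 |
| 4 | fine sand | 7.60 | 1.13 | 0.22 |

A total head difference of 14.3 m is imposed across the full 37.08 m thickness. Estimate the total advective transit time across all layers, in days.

With flow normal to the layers, continuity requires the same specific discharge q through every layer.
Σ(b_i/K_i) = 13.7/1900 + 4.18/0.275 + 11.6/69.9 + 7.60/1.13 = 22.10 d.
q = Δh / Σ(b_i/K_i) = 14.3 / 22.10 = 0.6471 m/day.
In each layer the seepage velocity is v_i = q/n_i, so the layer transit time is t_i = b_i·n_i / q:
  layer 1 (clean gravel): t_1 = 13.7 × 0.22 / 0.6471 = 4.658 d
  layer 2 (weathered basalt): t_2 = 4.18 × 0.20 / 0.6471 = 1.292 d
  layer 3 (coarse sand): t_3 = 11.6 × 0.25 / 0.6471 = 4.482 d
  layer 4 (fine sand): t_4 = 7.60 × 0.22 / 0.6471 = 2.584 d
Total t = Σ t_i = 13.02 days.

13.0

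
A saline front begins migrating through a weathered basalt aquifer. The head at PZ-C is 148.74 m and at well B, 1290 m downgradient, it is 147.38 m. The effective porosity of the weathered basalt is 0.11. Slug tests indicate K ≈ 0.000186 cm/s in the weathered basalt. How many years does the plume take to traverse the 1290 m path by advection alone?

Convert K: 0.000186 cm/s × 864 = 0.1607 m/day.
Hydraulic gradient i = (148.74 − 147.38) / 1290 = 1.36 / 1290 = 0.001054.
Darcy flux q = K · i = 0.1607 × 0.001054 = 0.0001694 m/day.
Seepage velocity v = q / n_e = 0.0001694 / 0.11 = 0.001540 m/day.
Travel time t = L / v = 1290 / 0.001540 = 8.375e+05 days = 2293 years.

2290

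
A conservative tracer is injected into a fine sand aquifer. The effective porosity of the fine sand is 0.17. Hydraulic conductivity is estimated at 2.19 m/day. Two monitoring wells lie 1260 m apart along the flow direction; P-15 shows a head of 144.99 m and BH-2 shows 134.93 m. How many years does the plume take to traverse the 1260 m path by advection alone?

Hydraulic gradient i = (144.99 − 134.93) / 1260 = 10.06 / 1260 = 0.007984.
Darcy flux q = K · i = 2.190 × 0.007984 = 0.01749 m/day.
Seepage velocity v = q / n_e = 0.01749 / 0.17 = 0.1029 m/day.
Travel time t = L / v = 1260 / 0.1029 = 12250 days = 33.54 years.

33.5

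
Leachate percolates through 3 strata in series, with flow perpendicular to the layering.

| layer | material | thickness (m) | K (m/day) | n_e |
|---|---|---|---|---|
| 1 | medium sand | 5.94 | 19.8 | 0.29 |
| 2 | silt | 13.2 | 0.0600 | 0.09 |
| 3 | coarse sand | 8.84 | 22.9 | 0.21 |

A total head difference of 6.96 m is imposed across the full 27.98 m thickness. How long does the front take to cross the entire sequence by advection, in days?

With flow normal to the layers, continuity requires the same specific discharge q through every layer.
Σ(b_i/K_i) = 5.94/19.8 + 13.2/0.0600 + 8.84/22.9 = 220.7 d.
q = Δh / Σ(b_i/K_i) = 6.96 / 220.7 = 0.03154 m/day.
In each layer the seepage velocity is v_i = q/n_i, so the layer transit time is t_i = b_i·n_i / q:
  layer 1 (medium sand): t_1 = 5.94 × 0.29 / 0.03154 = 54.62 d
  layer 2 (silt): t_2 = 13.2 × 0.09 / 0.03154 = 37.67 d
  layer 3 (coarse sand): t_3 = 8.84 × 0.21 / 0.03154 = 58.86 d
Total t = Σ t_i = 151.2 days.

151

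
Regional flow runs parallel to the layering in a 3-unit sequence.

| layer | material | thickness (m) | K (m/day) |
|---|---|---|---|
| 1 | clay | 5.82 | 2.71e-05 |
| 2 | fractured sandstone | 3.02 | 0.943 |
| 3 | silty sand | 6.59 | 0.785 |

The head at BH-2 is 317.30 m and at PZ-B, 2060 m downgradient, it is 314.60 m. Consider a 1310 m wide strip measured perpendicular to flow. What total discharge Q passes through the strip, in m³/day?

Flow is parallel to layering, so each bed carries its own Darcy discharge and the transmissivities add.
Σ(K_i·b_i) = 2.71e-05×5.82 + 0.943×3.02 + 0.785×6.59 = 8.021 m²/day.
Hydraulic gradient i = (317.30 − 314.60) / 2060 = 2.7 / 2060 = 0.001311.
Q = Σ(K_i·b_i) · W · i = 8.021 × 1310 × 0.001311 = 13.77 m³/day.

13.8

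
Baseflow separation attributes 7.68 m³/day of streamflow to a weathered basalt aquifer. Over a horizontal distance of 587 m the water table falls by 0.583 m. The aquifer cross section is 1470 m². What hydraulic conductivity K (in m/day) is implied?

5.26

Hydraulic gradient i = Δh / L = 0.583 / 587 = 0.0009932.
From Q = K·A·i, K = Q / (A·i) = 7.68 / (1470 × 0.0009932) = 5.260 m/day.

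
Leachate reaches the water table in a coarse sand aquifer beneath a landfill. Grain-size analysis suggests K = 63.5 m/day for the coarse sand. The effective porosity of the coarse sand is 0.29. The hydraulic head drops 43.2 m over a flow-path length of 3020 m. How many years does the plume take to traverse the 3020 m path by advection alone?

Hydraulic gradient i = Δh / L = 43.2 / 3020 = 0.01430.
Darcy flux q = K · i = 63.50 × 0.01430 = 0.9083 m/day.
Seepage velocity v = q / n_e = 0.9083 / 0.29 = 3.132 m/day.
Travel time t = L / v = 3020 / 3.132 = 964.2 days = 2.640 years.

2.64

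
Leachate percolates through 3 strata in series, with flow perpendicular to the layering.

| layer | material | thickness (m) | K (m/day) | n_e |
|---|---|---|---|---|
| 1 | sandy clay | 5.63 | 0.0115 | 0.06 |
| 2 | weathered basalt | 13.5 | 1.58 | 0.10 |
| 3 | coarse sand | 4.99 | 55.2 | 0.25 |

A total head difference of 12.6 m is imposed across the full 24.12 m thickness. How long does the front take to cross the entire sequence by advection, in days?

With flow normal to the layers, continuity requires the same specific discharge q through every layer.
Σ(b_i/K_i) = 5.63/0.0115 + 13.5/1.58 + 4.99/55.2 = 498.2 d.
q = Δh / Σ(b_i/K_i) = 12.6 / 498.2 = 0.02529 m/day.
In each layer the seepage velocity is v_i = q/n_i, so the layer transit time is t_i = b_i·n_i / q:
  layer 1 (sandy clay): t_1 = 5.63 × 0.06 / 0.02529 = 13.36 d
  layer 2 (weathered basalt): t_2 = 13.5 × 0.10 / 0.02529 = 53.38 d
  layer 3 (coarse sand): t_3 = 4.99 × 0.25 / 0.02529 = 49.33 d
Total t = Σ t_i = 116.1 days.

116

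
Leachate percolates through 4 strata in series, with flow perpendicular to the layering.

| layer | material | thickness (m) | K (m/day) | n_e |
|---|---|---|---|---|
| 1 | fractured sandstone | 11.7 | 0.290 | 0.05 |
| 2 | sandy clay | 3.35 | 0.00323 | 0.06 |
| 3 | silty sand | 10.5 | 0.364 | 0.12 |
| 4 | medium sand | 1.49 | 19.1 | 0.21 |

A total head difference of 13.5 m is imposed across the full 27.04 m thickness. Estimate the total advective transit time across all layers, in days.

With flow normal to the layers, continuity requires the same specific discharge q through every layer.
Σ(b_i/K_i) = 11.7/0.290 + 3.35/0.00323 + 10.5/0.364 + 1.49/19.1 = 1106 d.
q = Δh / Σ(b_i/K_i) = 13.5 / 1106 = 0.01220 m/day.
In each layer the seepage velocity is v_i = q/n_i, so the layer transit time is t_i = b_i·n_i / q:
  layer 1 (fractured sandstone): t_1 = 11.7 × 0.05 / 0.01220 = 47.94 d
  layer 2 (sandy clay): t_2 = 3.35 × 0.06 / 0.01220 = 16.47 d
  layer 3 (silty sand): t_3 = 10.5 × 0.12 / 0.01220 = 103.3 d
  layer 4 (medium sand): t_4 = 1.49 × 0.21 / 0.01220 = 25.64 d
Total t = Σ t_i = 193.3 days.

193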